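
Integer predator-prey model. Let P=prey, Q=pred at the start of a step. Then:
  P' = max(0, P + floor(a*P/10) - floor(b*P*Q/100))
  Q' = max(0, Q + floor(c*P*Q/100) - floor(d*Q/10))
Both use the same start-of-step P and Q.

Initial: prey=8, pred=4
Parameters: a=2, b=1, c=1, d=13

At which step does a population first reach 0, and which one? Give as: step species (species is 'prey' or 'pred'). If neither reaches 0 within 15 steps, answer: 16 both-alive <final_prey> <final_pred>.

Answer: 1 pred

Derivation:
Step 1: prey: 8+1-0=9; pred: 4+0-5=0
First extinction: pred at step 1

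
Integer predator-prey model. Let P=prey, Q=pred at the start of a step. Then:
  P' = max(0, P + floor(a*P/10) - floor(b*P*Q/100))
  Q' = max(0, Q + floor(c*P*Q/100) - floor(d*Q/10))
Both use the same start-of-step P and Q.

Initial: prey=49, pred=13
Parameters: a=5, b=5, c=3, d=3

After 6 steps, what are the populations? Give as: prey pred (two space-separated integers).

Answer: 0 17

Derivation:
Step 1: prey: 49+24-31=42; pred: 13+19-3=29
Step 2: prey: 42+21-60=3; pred: 29+36-8=57
Step 3: prey: 3+1-8=0; pred: 57+5-17=45
Step 4: prey: 0+0-0=0; pred: 45+0-13=32
Step 5: prey: 0+0-0=0; pred: 32+0-9=23
Step 6: prey: 0+0-0=0; pred: 23+0-6=17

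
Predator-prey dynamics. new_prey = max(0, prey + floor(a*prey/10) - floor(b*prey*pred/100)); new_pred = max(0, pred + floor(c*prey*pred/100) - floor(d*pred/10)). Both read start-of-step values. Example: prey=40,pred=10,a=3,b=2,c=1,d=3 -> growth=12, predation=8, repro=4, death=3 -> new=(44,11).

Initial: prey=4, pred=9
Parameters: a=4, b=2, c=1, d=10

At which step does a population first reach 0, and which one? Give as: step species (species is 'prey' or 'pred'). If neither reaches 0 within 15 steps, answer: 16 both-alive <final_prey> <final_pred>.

Answer: 1 pred

Derivation:
Step 1: prey: 4+1-0=5; pred: 9+0-9=0
First extinction: pred at step 1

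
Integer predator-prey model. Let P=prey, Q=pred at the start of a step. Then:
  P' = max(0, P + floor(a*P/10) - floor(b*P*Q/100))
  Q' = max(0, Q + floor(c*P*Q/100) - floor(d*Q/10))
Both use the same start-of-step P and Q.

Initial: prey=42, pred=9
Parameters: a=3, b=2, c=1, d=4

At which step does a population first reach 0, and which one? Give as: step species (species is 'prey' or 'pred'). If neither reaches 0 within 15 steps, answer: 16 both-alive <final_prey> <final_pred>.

Step 1: prey: 42+12-7=47; pred: 9+3-3=9
Step 2: prey: 47+14-8=53; pred: 9+4-3=10
Step 3: prey: 53+15-10=58; pred: 10+5-4=11
Step 4: prey: 58+17-12=63; pred: 11+6-4=13
Step 5: prey: 63+18-16=65; pred: 13+8-5=16
Step 6: prey: 65+19-20=64; pred: 16+10-6=20
Step 7: prey: 64+19-25=58; pred: 20+12-8=24
Step 8: prey: 58+17-27=48; pred: 24+13-9=28
Step 9: prey: 48+14-26=36; pred: 28+13-11=30
Step 10: prey: 36+10-21=25; pred: 30+10-12=28
Step 11: prey: 25+7-14=18; pred: 28+7-11=24
Step 12: prey: 18+5-8=15; pred: 24+4-9=19
Step 13: prey: 15+4-5=14; pred: 19+2-7=14
Step 14: prey: 14+4-3=15; pred: 14+1-5=10
Step 15: prey: 15+4-3=16; pred: 10+1-4=7
No extinction within 15 steps

Answer: 16 both-alive 16 7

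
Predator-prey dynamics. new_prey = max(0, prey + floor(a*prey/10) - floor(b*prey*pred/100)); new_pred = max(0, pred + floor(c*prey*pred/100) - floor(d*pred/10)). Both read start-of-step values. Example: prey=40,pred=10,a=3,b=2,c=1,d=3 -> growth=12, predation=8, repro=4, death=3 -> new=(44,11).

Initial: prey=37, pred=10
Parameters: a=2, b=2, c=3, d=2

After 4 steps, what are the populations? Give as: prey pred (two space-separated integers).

Step 1: prey: 37+7-7=37; pred: 10+11-2=19
Step 2: prey: 37+7-14=30; pred: 19+21-3=37
Step 3: prey: 30+6-22=14; pred: 37+33-7=63
Step 4: prey: 14+2-17=0; pred: 63+26-12=77

Answer: 0 77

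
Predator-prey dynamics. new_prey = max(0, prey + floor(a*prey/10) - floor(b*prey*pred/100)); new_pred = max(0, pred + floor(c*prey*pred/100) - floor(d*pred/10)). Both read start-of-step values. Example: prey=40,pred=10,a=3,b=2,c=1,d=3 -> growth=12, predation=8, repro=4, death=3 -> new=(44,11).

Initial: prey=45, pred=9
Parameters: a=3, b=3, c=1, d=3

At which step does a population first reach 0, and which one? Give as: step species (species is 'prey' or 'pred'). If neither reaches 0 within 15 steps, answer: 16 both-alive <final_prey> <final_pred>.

Step 1: prey: 45+13-12=46; pred: 9+4-2=11
Step 2: prey: 46+13-15=44; pred: 11+5-3=13
Step 3: prey: 44+13-17=40; pred: 13+5-3=15
Step 4: prey: 40+12-18=34; pred: 15+6-4=17
Step 5: prey: 34+10-17=27; pred: 17+5-5=17
Step 6: prey: 27+8-13=22; pred: 17+4-5=16
Step 7: prey: 22+6-10=18; pred: 16+3-4=15
Step 8: prey: 18+5-8=15; pred: 15+2-4=13
Step 9: prey: 15+4-5=14; pred: 13+1-3=11
Step 10: prey: 14+4-4=14; pred: 11+1-3=9
Step 11: prey: 14+4-3=15; pred: 9+1-2=8
Step 12: prey: 15+4-3=16; pred: 8+1-2=7
Step 13: prey: 16+4-3=17; pred: 7+1-2=6
Step 14: prey: 17+5-3=19; pred: 6+1-1=6
Step 15: prey: 19+5-3=21; pred: 6+1-1=6
No extinction within 15 steps

Answer: 16 both-alive 21 6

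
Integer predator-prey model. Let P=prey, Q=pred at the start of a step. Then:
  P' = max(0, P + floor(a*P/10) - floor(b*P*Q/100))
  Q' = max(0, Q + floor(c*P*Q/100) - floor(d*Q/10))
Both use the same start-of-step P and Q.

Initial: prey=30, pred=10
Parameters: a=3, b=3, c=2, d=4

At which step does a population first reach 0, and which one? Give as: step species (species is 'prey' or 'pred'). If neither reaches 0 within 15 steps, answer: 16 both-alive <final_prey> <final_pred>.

Answer: 16 both-alive 21 2

Derivation:
Step 1: prey: 30+9-9=30; pred: 10+6-4=12
Step 2: prey: 30+9-10=29; pred: 12+7-4=15
Step 3: prey: 29+8-13=24; pred: 15+8-6=17
Step 4: prey: 24+7-12=19; pred: 17+8-6=19
Step 5: prey: 19+5-10=14; pred: 19+7-7=19
Step 6: prey: 14+4-7=11; pred: 19+5-7=17
Step 7: prey: 11+3-5=9; pred: 17+3-6=14
Step 8: prey: 9+2-3=8; pred: 14+2-5=11
Step 9: prey: 8+2-2=8; pred: 11+1-4=8
Step 10: prey: 8+2-1=9; pred: 8+1-3=6
Step 11: prey: 9+2-1=10; pred: 6+1-2=5
Step 12: prey: 10+3-1=12; pred: 5+1-2=4
Step 13: prey: 12+3-1=14; pred: 4+0-1=3
Step 14: prey: 14+4-1=17; pred: 3+0-1=2
Step 15: prey: 17+5-1=21; pred: 2+0-0=2
No extinction within 15 steps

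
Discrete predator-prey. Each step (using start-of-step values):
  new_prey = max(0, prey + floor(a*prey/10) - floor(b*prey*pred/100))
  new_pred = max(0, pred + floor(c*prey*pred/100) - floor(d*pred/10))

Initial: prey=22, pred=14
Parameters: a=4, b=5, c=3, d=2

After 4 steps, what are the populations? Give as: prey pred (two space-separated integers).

Answer: 0 20

Derivation:
Step 1: prey: 22+8-15=15; pred: 14+9-2=21
Step 2: prey: 15+6-15=6; pred: 21+9-4=26
Step 3: prey: 6+2-7=1; pred: 26+4-5=25
Step 4: prey: 1+0-1=0; pred: 25+0-5=20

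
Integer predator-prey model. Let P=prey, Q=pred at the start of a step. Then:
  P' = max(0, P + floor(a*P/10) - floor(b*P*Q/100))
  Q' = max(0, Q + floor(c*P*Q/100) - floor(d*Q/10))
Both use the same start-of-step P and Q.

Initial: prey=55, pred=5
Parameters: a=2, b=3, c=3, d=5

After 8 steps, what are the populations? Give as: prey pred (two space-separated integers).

Answer: 0 4

Derivation:
Step 1: prey: 55+11-8=58; pred: 5+8-2=11
Step 2: prey: 58+11-19=50; pred: 11+19-5=25
Step 3: prey: 50+10-37=23; pred: 25+37-12=50
Step 4: prey: 23+4-34=0; pred: 50+34-25=59
Step 5: prey: 0+0-0=0; pred: 59+0-29=30
Step 6: prey: 0+0-0=0; pred: 30+0-15=15
Step 7: prey: 0+0-0=0; pred: 15+0-7=8
Step 8: prey: 0+0-0=0; pred: 8+0-4=4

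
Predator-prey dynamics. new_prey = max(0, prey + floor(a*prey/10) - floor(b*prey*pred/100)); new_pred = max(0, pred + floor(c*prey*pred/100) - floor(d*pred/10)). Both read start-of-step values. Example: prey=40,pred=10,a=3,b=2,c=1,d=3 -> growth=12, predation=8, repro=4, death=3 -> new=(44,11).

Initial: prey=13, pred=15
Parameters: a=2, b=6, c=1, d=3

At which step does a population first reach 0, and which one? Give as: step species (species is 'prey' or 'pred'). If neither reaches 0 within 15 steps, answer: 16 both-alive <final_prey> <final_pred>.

Step 1: prey: 13+2-11=4; pred: 15+1-4=12
Step 2: prey: 4+0-2=2; pred: 12+0-3=9
Step 3: prey: 2+0-1=1; pred: 9+0-2=7
Step 4: prey: 1+0-0=1; pred: 7+0-2=5
Step 5: prey: 1+0-0=1; pred: 5+0-1=4
Step 6: prey: 1+0-0=1; pred: 4+0-1=3
Step 7: prey: 1+0-0=1; pred: 3+0-0=3
Steps 8-15: state stable at prey=1, pred=3 (no change)
No extinction within 15 steps

Answer: 16 both-alive 1 3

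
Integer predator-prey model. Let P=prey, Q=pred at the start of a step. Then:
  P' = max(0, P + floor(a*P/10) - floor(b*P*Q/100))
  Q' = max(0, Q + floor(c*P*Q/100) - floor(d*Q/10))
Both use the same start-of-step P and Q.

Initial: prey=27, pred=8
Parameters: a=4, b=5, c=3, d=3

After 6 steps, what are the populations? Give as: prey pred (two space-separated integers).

Step 1: prey: 27+10-10=27; pred: 8+6-2=12
Step 2: prey: 27+10-16=21; pred: 12+9-3=18
Step 3: prey: 21+8-18=11; pred: 18+11-5=24
Step 4: prey: 11+4-13=2; pred: 24+7-7=24
Step 5: prey: 2+0-2=0; pred: 24+1-7=18
Step 6: prey: 0+0-0=0; pred: 18+0-5=13

Answer: 0 13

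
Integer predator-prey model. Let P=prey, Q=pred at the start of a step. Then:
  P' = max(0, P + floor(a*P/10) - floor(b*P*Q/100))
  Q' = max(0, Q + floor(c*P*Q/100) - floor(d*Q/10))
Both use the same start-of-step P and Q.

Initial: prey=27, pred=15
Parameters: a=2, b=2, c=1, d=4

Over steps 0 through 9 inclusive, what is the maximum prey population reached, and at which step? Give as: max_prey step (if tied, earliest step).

Step 1: prey: 27+5-8=24; pred: 15+4-6=13
Step 2: prey: 24+4-6=22; pred: 13+3-5=11
Step 3: prey: 22+4-4=22; pred: 11+2-4=9
Step 4: prey: 22+4-3=23; pred: 9+1-3=7
Step 5: prey: 23+4-3=24; pred: 7+1-2=6
Step 6: prey: 24+4-2=26; pred: 6+1-2=5
Step 7: prey: 26+5-2=29; pred: 5+1-2=4
Step 8: prey: 29+5-2=32; pred: 4+1-1=4
Step 9: prey: 32+6-2=36; pred: 4+1-1=4
Max prey = 36 at step 9

Answer: 36 9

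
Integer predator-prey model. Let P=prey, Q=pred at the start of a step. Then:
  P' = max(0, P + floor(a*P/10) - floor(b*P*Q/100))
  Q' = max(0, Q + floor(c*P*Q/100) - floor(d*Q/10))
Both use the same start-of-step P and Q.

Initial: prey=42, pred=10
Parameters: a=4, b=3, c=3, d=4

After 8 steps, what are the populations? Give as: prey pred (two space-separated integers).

Step 1: prey: 42+16-12=46; pred: 10+12-4=18
Step 2: prey: 46+18-24=40; pred: 18+24-7=35
Step 3: prey: 40+16-42=14; pred: 35+42-14=63
Step 4: prey: 14+5-26=0; pred: 63+26-25=64
Step 5: prey: 0+0-0=0; pred: 64+0-25=39
Step 6: prey: 0+0-0=0; pred: 39+0-15=24
Step 7: prey: 0+0-0=0; pred: 24+0-9=15
Step 8: prey: 0+0-0=0; pred: 15+0-6=9

Answer: 0 9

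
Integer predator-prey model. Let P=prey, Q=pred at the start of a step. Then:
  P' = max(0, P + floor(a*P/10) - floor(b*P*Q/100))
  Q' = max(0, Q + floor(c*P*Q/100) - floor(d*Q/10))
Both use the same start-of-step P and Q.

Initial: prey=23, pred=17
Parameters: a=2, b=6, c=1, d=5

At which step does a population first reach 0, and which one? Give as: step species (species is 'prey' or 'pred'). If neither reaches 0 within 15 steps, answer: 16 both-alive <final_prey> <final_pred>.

Step 1: prey: 23+4-23=4; pred: 17+3-8=12
Step 2: prey: 4+0-2=2; pred: 12+0-6=6
Step 3: prey: 2+0-0=2; pred: 6+0-3=3
Step 4: prey: 2+0-0=2; pred: 3+0-1=2
Step 5: prey: 2+0-0=2; pred: 2+0-1=1
Step 6: prey: 2+0-0=2; pred: 1+0-0=1
Steps 7-15: state stable at prey=2, pred=1 (no change)
No extinction within 15 steps

Answer: 16 both-alive 2 1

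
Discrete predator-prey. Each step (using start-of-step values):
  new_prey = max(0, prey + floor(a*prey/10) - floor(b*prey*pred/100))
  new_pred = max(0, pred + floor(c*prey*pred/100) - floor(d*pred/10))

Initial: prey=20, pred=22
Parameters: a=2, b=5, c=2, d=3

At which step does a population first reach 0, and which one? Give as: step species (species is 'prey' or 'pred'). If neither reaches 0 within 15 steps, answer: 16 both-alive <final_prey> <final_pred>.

Step 1: prey: 20+4-22=2; pred: 22+8-6=24
Step 2: prey: 2+0-2=0; pred: 24+0-7=17
First extinction: prey at step 2

Answer: 2 prey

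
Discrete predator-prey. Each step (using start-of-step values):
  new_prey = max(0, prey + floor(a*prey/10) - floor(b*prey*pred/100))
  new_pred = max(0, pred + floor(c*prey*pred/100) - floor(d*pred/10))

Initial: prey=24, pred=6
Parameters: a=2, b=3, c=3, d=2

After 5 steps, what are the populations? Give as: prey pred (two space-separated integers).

Answer: 4 30

Derivation:
Step 1: prey: 24+4-4=24; pred: 6+4-1=9
Step 2: prey: 24+4-6=22; pred: 9+6-1=14
Step 3: prey: 22+4-9=17; pred: 14+9-2=21
Step 4: prey: 17+3-10=10; pred: 21+10-4=27
Step 5: prey: 10+2-8=4; pred: 27+8-5=30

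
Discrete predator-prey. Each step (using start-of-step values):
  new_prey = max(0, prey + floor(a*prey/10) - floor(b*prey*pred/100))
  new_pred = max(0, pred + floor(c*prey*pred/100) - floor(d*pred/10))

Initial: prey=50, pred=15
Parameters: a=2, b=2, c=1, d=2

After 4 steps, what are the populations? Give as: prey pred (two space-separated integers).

Answer: 17 30

Derivation:
Step 1: prey: 50+10-15=45; pred: 15+7-3=19
Step 2: prey: 45+9-17=37; pred: 19+8-3=24
Step 3: prey: 37+7-17=27; pred: 24+8-4=28
Step 4: prey: 27+5-15=17; pred: 28+7-5=30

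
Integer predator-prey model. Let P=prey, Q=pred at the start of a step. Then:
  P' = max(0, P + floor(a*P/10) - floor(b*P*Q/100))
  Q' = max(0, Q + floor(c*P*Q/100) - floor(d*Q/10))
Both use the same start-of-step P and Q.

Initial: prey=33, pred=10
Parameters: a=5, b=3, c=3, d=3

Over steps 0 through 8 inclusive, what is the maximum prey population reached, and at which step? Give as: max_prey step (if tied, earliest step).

Answer: 41 2

Derivation:
Step 1: prey: 33+16-9=40; pred: 10+9-3=16
Step 2: prey: 40+20-19=41; pred: 16+19-4=31
Step 3: prey: 41+20-38=23; pred: 31+38-9=60
Step 4: prey: 23+11-41=0; pred: 60+41-18=83
Step 5: prey: 0+0-0=0; pred: 83+0-24=59
Step 6: prey: 0+0-0=0; pred: 59+0-17=42
Step 7: prey: 0+0-0=0; pred: 42+0-12=30
Step 8: prey: 0+0-0=0; pred: 30+0-9=21
Max prey = 41 at step 2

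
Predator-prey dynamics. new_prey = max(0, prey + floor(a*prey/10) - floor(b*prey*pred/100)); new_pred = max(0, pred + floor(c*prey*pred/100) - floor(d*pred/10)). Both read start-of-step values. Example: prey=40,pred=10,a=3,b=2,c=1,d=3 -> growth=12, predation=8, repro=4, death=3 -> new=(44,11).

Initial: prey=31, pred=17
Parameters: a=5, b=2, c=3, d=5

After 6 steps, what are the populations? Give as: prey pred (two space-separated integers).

Step 1: prey: 31+15-10=36; pred: 17+15-8=24
Step 2: prey: 36+18-17=37; pred: 24+25-12=37
Step 3: prey: 37+18-27=28; pred: 37+41-18=60
Step 4: prey: 28+14-33=9; pred: 60+50-30=80
Step 5: prey: 9+4-14=0; pred: 80+21-40=61
Step 6: prey: 0+0-0=0; pred: 61+0-30=31

Answer: 0 31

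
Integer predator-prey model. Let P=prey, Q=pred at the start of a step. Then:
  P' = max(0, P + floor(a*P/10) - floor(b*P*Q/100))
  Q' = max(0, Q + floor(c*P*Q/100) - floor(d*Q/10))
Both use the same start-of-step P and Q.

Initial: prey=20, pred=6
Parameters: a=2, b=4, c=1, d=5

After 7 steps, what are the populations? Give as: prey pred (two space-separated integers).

Step 1: prey: 20+4-4=20; pred: 6+1-3=4
Step 2: prey: 20+4-3=21; pred: 4+0-2=2
Step 3: prey: 21+4-1=24; pred: 2+0-1=1
Step 4: prey: 24+4-0=28; pred: 1+0-0=1
Step 5: prey: 28+5-1=32; pred: 1+0-0=1
Step 6: prey: 32+6-1=37; pred: 1+0-0=1
Step 7: prey: 37+7-1=43; pred: 1+0-0=1

Answer: 43 1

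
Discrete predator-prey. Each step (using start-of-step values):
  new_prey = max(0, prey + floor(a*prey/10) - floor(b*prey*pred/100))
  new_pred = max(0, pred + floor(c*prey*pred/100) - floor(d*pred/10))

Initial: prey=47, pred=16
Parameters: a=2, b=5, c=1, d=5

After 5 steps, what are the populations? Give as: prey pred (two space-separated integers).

Step 1: prey: 47+9-37=19; pred: 16+7-8=15
Step 2: prey: 19+3-14=8; pred: 15+2-7=10
Step 3: prey: 8+1-4=5; pred: 10+0-5=5
Step 4: prey: 5+1-1=5; pred: 5+0-2=3
Step 5: prey: 5+1-0=6; pred: 3+0-1=2

Answer: 6 2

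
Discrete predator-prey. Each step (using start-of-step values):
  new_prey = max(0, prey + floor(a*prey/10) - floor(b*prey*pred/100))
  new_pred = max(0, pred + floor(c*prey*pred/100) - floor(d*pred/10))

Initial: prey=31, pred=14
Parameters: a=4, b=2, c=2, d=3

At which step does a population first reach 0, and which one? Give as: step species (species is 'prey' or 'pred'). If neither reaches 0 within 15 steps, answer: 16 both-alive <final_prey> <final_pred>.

Answer: 16 both-alive 1 3

Derivation:
Step 1: prey: 31+12-8=35; pred: 14+8-4=18
Step 2: prey: 35+14-12=37; pred: 18+12-5=25
Step 3: prey: 37+14-18=33; pred: 25+18-7=36
Step 4: prey: 33+13-23=23; pred: 36+23-10=49
Step 5: prey: 23+9-22=10; pred: 49+22-14=57
Step 6: prey: 10+4-11=3; pred: 57+11-17=51
Step 7: prey: 3+1-3=1; pred: 51+3-15=39
Step 8: prey: 1+0-0=1; pred: 39+0-11=28
Step 9: prey: 1+0-0=1; pred: 28+0-8=20
Step 10: prey: 1+0-0=1; pred: 20+0-6=14
Step 11: prey: 1+0-0=1; pred: 14+0-4=10
Step 12: prey: 1+0-0=1; pred: 10+0-3=7
Step 13: prey: 1+0-0=1; pred: 7+0-2=5
Step 14: prey: 1+0-0=1; pred: 5+0-1=4
Step 15: prey: 1+0-0=1; pred: 4+0-1=3
No extinction within 15 steps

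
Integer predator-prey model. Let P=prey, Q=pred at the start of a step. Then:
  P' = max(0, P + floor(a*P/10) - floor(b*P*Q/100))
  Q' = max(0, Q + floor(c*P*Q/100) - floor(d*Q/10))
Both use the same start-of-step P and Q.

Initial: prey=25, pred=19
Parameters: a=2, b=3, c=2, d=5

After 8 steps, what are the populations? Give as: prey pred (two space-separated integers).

Answer: 10 1

Derivation:
Step 1: prey: 25+5-14=16; pred: 19+9-9=19
Step 2: prey: 16+3-9=10; pred: 19+6-9=16
Step 3: prey: 10+2-4=8; pred: 16+3-8=11
Step 4: prey: 8+1-2=7; pred: 11+1-5=7
Step 5: prey: 7+1-1=7; pred: 7+0-3=4
Step 6: prey: 7+1-0=8; pred: 4+0-2=2
Step 7: prey: 8+1-0=9; pred: 2+0-1=1
Step 8: prey: 9+1-0=10; pred: 1+0-0=1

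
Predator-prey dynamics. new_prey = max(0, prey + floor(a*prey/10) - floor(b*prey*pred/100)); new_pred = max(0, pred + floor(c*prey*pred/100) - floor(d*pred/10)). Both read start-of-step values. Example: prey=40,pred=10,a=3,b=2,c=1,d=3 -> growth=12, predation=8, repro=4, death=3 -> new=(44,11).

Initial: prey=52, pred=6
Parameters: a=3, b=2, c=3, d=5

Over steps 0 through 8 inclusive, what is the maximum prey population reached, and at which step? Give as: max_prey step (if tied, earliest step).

Step 1: prey: 52+15-6=61; pred: 6+9-3=12
Step 2: prey: 61+18-14=65; pred: 12+21-6=27
Step 3: prey: 65+19-35=49; pred: 27+52-13=66
Step 4: prey: 49+14-64=0; pred: 66+97-33=130
Step 5: prey: 0+0-0=0; pred: 130+0-65=65
Step 6: prey: 0+0-0=0; pred: 65+0-32=33
Step 7: prey: 0+0-0=0; pred: 33+0-16=17
Step 8: prey: 0+0-0=0; pred: 17+0-8=9
Max prey = 65 at step 2

Answer: 65 2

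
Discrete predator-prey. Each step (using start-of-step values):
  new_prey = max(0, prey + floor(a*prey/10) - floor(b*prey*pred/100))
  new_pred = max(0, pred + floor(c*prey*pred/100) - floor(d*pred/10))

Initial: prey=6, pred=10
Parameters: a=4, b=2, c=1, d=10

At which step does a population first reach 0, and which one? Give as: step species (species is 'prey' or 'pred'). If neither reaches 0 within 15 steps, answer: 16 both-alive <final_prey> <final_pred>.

Step 1: prey: 6+2-1=7; pred: 10+0-10=0
First extinction: pred at step 1

Answer: 1 pred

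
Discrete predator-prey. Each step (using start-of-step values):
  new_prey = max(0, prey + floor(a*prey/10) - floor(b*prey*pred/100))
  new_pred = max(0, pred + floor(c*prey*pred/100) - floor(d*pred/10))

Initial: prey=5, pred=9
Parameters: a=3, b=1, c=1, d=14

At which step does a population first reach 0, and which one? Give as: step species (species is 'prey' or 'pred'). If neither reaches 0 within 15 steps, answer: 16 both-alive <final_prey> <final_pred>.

Step 1: prey: 5+1-0=6; pred: 9+0-12=0
First extinction: pred at step 1

Answer: 1 pred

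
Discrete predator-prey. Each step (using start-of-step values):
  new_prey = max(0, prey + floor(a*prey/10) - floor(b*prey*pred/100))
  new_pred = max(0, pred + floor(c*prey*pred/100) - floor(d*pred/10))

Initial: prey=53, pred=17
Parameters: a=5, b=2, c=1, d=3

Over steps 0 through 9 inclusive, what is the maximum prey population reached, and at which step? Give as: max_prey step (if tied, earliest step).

Answer: 66 2

Derivation:
Step 1: prey: 53+26-18=61; pred: 17+9-5=21
Step 2: prey: 61+30-25=66; pred: 21+12-6=27
Step 3: prey: 66+33-35=64; pred: 27+17-8=36
Step 4: prey: 64+32-46=50; pred: 36+23-10=49
Step 5: prey: 50+25-49=26; pred: 49+24-14=59
Step 6: prey: 26+13-30=9; pred: 59+15-17=57
Step 7: prey: 9+4-10=3; pred: 57+5-17=45
Step 8: prey: 3+1-2=2; pred: 45+1-13=33
Step 9: prey: 2+1-1=2; pred: 33+0-9=24
Max prey = 66 at step 2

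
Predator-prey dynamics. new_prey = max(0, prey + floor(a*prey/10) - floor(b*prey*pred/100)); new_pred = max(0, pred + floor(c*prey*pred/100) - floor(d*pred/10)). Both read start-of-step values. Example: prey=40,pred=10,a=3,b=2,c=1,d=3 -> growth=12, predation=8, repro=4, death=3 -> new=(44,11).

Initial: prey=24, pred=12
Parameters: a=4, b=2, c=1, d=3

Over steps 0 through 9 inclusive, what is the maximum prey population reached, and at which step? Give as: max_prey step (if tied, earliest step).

Answer: 64 7

Derivation:
Step 1: prey: 24+9-5=28; pred: 12+2-3=11
Step 2: prey: 28+11-6=33; pred: 11+3-3=11
Step 3: prey: 33+13-7=39; pred: 11+3-3=11
Step 4: prey: 39+15-8=46; pred: 11+4-3=12
Step 5: prey: 46+18-11=53; pred: 12+5-3=14
Step 6: prey: 53+21-14=60; pred: 14+7-4=17
Step 7: prey: 60+24-20=64; pred: 17+10-5=22
Step 8: prey: 64+25-28=61; pred: 22+14-6=30
Step 9: prey: 61+24-36=49; pred: 30+18-9=39
Max prey = 64 at step 7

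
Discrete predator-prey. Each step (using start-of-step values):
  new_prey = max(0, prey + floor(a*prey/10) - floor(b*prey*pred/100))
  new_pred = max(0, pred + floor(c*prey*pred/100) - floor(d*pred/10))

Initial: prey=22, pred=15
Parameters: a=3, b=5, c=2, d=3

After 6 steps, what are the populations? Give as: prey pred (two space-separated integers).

Step 1: prey: 22+6-16=12; pred: 15+6-4=17
Step 2: prey: 12+3-10=5; pred: 17+4-5=16
Step 3: prey: 5+1-4=2; pred: 16+1-4=13
Step 4: prey: 2+0-1=1; pred: 13+0-3=10
Step 5: prey: 1+0-0=1; pred: 10+0-3=7
Step 6: prey: 1+0-0=1; pred: 7+0-2=5

Answer: 1 5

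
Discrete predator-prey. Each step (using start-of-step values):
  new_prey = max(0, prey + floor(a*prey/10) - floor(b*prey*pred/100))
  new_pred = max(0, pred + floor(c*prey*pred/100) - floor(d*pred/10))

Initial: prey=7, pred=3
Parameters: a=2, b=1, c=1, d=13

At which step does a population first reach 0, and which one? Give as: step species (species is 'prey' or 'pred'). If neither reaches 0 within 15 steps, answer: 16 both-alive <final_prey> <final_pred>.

Step 1: prey: 7+1-0=8; pred: 3+0-3=0
First extinction: pred at step 1

Answer: 1 pred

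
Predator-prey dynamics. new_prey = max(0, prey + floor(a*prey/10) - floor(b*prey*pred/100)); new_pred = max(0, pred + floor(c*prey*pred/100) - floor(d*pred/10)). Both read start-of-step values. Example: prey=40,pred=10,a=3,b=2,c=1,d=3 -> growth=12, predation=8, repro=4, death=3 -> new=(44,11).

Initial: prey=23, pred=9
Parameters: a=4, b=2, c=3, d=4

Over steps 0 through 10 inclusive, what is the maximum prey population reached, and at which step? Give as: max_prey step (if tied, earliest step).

Step 1: prey: 23+9-4=28; pred: 9+6-3=12
Step 2: prey: 28+11-6=33; pred: 12+10-4=18
Step 3: prey: 33+13-11=35; pred: 18+17-7=28
Step 4: prey: 35+14-19=30; pred: 28+29-11=46
Step 5: prey: 30+12-27=15; pred: 46+41-18=69
Step 6: prey: 15+6-20=1; pred: 69+31-27=73
Step 7: prey: 1+0-1=0; pred: 73+2-29=46
Step 8: prey: 0+0-0=0; pred: 46+0-18=28
Step 9: prey: 0+0-0=0; pred: 28+0-11=17
Step 10: prey: 0+0-0=0; pred: 17+0-6=11
Max prey = 35 at step 3

Answer: 35 3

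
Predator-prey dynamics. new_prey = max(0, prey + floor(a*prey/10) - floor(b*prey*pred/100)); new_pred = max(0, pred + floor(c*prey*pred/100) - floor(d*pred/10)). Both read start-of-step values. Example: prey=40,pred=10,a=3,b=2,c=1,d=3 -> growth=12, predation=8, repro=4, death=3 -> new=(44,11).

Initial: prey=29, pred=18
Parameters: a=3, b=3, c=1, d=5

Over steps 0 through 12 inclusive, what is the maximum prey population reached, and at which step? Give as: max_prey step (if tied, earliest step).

Step 1: prey: 29+8-15=22; pred: 18+5-9=14
Step 2: prey: 22+6-9=19; pred: 14+3-7=10
Step 3: prey: 19+5-5=19; pred: 10+1-5=6
Step 4: prey: 19+5-3=21; pred: 6+1-3=4
Step 5: prey: 21+6-2=25; pred: 4+0-2=2
Step 6: prey: 25+7-1=31; pred: 2+0-1=1
Step 7: prey: 31+9-0=40; pred: 1+0-0=1
Step 8: prey: 40+12-1=51; pred: 1+0-0=1
Step 9: prey: 51+15-1=65; pred: 1+0-0=1
Step 10: prey: 65+19-1=83; pred: 1+0-0=1
Step 11: prey: 83+24-2=105; pred: 1+0-0=1
Step 12: prey: 105+31-3=133; pred: 1+1-0=2
Max prey = 133 at step 12

Answer: 133 12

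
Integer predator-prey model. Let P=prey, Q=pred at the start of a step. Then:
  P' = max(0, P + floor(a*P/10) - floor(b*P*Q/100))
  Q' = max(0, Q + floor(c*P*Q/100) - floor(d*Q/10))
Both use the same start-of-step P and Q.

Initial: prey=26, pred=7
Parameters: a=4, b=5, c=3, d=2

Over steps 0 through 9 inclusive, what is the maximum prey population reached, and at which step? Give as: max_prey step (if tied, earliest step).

Step 1: prey: 26+10-9=27; pred: 7+5-1=11
Step 2: prey: 27+10-14=23; pred: 11+8-2=17
Step 3: prey: 23+9-19=13; pred: 17+11-3=25
Step 4: prey: 13+5-16=2; pred: 25+9-5=29
Step 5: prey: 2+0-2=0; pred: 29+1-5=25
Step 6: prey: 0+0-0=0; pred: 25+0-5=20
Step 7: prey: 0+0-0=0; pred: 20+0-4=16
Step 8: prey: 0+0-0=0; pred: 16+0-3=13
Step 9: prey: 0+0-0=0; pred: 13+0-2=11
Max prey = 27 at step 1

Answer: 27 1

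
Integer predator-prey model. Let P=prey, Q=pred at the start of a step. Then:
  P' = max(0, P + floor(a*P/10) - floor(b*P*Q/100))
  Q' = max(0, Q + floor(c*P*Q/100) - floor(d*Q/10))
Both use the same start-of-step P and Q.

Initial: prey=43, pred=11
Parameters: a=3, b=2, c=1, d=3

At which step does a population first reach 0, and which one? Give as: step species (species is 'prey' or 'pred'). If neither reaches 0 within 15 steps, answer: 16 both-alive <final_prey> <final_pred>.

Step 1: prey: 43+12-9=46; pred: 11+4-3=12
Step 2: prey: 46+13-11=48; pred: 12+5-3=14
Step 3: prey: 48+14-13=49; pred: 14+6-4=16
Step 4: prey: 49+14-15=48; pred: 16+7-4=19
Step 5: prey: 48+14-18=44; pred: 19+9-5=23
Step 6: prey: 44+13-20=37; pred: 23+10-6=27
Step 7: prey: 37+11-19=29; pred: 27+9-8=28
Step 8: prey: 29+8-16=21; pred: 28+8-8=28
Step 9: prey: 21+6-11=16; pred: 28+5-8=25
Step 10: prey: 16+4-8=12; pred: 25+4-7=22
Step 11: prey: 12+3-5=10; pred: 22+2-6=18
Step 12: prey: 10+3-3=10; pred: 18+1-5=14
Step 13: prey: 10+3-2=11; pred: 14+1-4=11
Step 14: prey: 11+3-2=12; pred: 11+1-3=9
Step 15: prey: 12+3-2=13; pred: 9+1-2=8
No extinction within 15 steps

Answer: 16 both-alive 13 8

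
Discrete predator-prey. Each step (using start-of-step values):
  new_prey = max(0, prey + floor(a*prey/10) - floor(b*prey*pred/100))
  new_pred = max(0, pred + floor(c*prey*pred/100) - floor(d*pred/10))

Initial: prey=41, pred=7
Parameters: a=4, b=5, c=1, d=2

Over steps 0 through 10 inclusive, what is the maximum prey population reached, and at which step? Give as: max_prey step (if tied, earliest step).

Answer: 43 1

Derivation:
Step 1: prey: 41+16-14=43; pred: 7+2-1=8
Step 2: prey: 43+17-17=43; pred: 8+3-1=10
Step 3: prey: 43+17-21=39; pred: 10+4-2=12
Step 4: prey: 39+15-23=31; pred: 12+4-2=14
Step 5: prey: 31+12-21=22; pred: 14+4-2=16
Step 6: prey: 22+8-17=13; pred: 16+3-3=16
Step 7: prey: 13+5-10=8; pred: 16+2-3=15
Step 8: prey: 8+3-6=5; pred: 15+1-3=13
Step 9: prey: 5+2-3=4; pred: 13+0-2=11
Step 10: prey: 4+1-2=3; pred: 11+0-2=9
Max prey = 43 at step 1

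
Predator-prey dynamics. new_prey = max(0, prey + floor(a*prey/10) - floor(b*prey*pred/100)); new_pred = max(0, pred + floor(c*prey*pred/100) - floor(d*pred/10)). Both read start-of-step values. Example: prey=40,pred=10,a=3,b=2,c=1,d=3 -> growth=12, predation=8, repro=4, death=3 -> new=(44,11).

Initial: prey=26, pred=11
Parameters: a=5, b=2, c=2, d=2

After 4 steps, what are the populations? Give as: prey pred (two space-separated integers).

Step 1: prey: 26+13-5=34; pred: 11+5-2=14
Step 2: prey: 34+17-9=42; pred: 14+9-2=21
Step 3: prey: 42+21-17=46; pred: 21+17-4=34
Step 4: prey: 46+23-31=38; pred: 34+31-6=59

Answer: 38 59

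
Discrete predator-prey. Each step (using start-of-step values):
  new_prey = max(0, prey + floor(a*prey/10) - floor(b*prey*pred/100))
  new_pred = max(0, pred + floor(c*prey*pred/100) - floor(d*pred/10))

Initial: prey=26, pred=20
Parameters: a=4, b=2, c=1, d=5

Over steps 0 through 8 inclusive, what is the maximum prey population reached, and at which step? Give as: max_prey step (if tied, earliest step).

Step 1: prey: 26+10-10=26; pred: 20+5-10=15
Step 2: prey: 26+10-7=29; pred: 15+3-7=11
Step 3: prey: 29+11-6=34; pred: 11+3-5=9
Step 4: prey: 34+13-6=41; pred: 9+3-4=8
Step 5: prey: 41+16-6=51; pred: 8+3-4=7
Step 6: prey: 51+20-7=64; pred: 7+3-3=7
Step 7: prey: 64+25-8=81; pred: 7+4-3=8
Step 8: prey: 81+32-12=101; pred: 8+6-4=10
Max prey = 101 at step 8

Answer: 101 8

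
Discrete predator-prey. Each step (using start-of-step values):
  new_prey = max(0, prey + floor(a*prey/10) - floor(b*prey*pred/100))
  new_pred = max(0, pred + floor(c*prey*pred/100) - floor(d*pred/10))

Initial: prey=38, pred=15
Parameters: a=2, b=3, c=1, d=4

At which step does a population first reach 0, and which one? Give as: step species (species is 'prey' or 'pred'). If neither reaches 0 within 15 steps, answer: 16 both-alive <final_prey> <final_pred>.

Answer: 16 both-alive 53 2

Derivation:
Step 1: prey: 38+7-17=28; pred: 15+5-6=14
Step 2: prey: 28+5-11=22; pred: 14+3-5=12
Step 3: prey: 22+4-7=19; pred: 12+2-4=10
Step 4: prey: 19+3-5=17; pred: 10+1-4=7
Step 5: prey: 17+3-3=17; pred: 7+1-2=6
Step 6: prey: 17+3-3=17; pred: 6+1-2=5
Step 7: prey: 17+3-2=18; pred: 5+0-2=3
Step 8: prey: 18+3-1=20; pred: 3+0-1=2
Step 9: prey: 20+4-1=23; pred: 2+0-0=2
Step 10: prey: 23+4-1=26; pred: 2+0-0=2
Step 11: prey: 26+5-1=30; pred: 2+0-0=2
Step 12: prey: 30+6-1=35; pred: 2+0-0=2
Step 13: prey: 35+7-2=40; pred: 2+0-0=2
Step 14: prey: 40+8-2=46; pred: 2+0-0=2
Step 15: prey: 46+9-2=53; pred: 2+0-0=2
No extinction within 15 steps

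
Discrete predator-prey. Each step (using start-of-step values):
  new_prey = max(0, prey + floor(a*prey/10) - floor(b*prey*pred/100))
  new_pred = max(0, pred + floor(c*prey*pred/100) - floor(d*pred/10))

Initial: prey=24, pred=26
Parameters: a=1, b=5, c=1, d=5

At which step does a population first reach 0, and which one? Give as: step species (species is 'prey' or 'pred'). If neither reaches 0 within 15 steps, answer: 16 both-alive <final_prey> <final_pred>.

Answer: 1 prey

Derivation:
Step 1: prey: 24+2-31=0; pred: 26+6-13=19
First extinction: prey at step 1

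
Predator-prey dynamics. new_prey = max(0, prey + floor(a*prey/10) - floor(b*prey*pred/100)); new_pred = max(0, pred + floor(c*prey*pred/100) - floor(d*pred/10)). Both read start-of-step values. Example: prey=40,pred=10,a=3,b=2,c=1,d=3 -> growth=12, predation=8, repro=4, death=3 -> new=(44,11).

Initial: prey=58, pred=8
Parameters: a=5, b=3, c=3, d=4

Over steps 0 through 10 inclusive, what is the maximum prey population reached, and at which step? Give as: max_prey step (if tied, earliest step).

Answer: 74 1

Derivation:
Step 1: prey: 58+29-13=74; pred: 8+13-3=18
Step 2: prey: 74+37-39=72; pred: 18+39-7=50
Step 3: prey: 72+36-108=0; pred: 50+108-20=138
Step 4: prey: 0+0-0=0; pred: 138+0-55=83
Step 5: prey: 0+0-0=0; pred: 83+0-33=50
Step 6: prey: 0+0-0=0; pred: 50+0-20=30
Step 7: prey: 0+0-0=0; pred: 30+0-12=18
Step 8: prey: 0+0-0=0; pred: 18+0-7=11
Step 9: prey: 0+0-0=0; pred: 11+0-4=7
Step 10: prey: 0+0-0=0; pred: 7+0-2=5
Max prey = 74 at step 1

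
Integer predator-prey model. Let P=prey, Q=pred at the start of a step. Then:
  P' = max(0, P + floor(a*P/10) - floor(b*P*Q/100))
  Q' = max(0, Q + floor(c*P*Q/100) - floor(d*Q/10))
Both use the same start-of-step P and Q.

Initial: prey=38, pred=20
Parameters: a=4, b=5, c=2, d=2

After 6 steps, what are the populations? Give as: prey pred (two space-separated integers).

Answer: 0 16

Derivation:
Step 1: prey: 38+15-38=15; pred: 20+15-4=31
Step 2: prey: 15+6-23=0; pred: 31+9-6=34
Step 3: prey: 0+0-0=0; pred: 34+0-6=28
Step 4: prey: 0+0-0=0; pred: 28+0-5=23
Step 5: prey: 0+0-0=0; pred: 23+0-4=19
Step 6: prey: 0+0-0=0; pred: 19+0-3=16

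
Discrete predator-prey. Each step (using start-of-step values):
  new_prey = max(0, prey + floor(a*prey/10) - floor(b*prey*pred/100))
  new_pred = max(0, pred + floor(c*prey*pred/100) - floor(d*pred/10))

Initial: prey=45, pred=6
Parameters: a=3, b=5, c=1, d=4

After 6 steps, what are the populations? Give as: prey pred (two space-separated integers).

Step 1: prey: 45+13-13=45; pred: 6+2-2=6
Step 2: prey: 45+13-13=45; pred: 6+2-2=6
Step 3: prey: 45+13-13=45; pred: 6+2-2=6
Step 4: prey: 45+13-13=45; pred: 6+2-2=6
Step 5: prey: 45+13-13=45; pred: 6+2-2=6
Step 6: prey: 45+13-13=45; pred: 6+2-2=6

Answer: 45 6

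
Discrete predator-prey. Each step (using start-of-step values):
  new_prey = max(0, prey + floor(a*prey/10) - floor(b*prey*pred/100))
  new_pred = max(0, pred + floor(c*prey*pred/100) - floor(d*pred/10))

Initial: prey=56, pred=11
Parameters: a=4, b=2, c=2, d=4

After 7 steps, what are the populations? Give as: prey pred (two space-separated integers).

Answer: 0 24

Derivation:
Step 1: prey: 56+22-12=66; pred: 11+12-4=19
Step 2: prey: 66+26-25=67; pred: 19+25-7=37
Step 3: prey: 67+26-49=44; pred: 37+49-14=72
Step 4: prey: 44+17-63=0; pred: 72+63-28=107
Step 5: prey: 0+0-0=0; pred: 107+0-42=65
Step 6: prey: 0+0-0=0; pred: 65+0-26=39
Step 7: prey: 0+0-0=0; pred: 39+0-15=24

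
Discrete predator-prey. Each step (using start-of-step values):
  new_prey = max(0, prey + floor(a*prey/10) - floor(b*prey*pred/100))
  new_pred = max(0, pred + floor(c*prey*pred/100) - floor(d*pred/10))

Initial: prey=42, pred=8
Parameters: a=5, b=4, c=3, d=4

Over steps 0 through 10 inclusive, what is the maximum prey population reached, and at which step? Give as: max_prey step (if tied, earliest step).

Step 1: prey: 42+21-13=50; pred: 8+10-3=15
Step 2: prey: 50+25-30=45; pred: 15+22-6=31
Step 3: prey: 45+22-55=12; pred: 31+41-12=60
Step 4: prey: 12+6-28=0; pred: 60+21-24=57
Step 5: prey: 0+0-0=0; pred: 57+0-22=35
Step 6: prey: 0+0-0=0; pred: 35+0-14=21
Step 7: prey: 0+0-0=0; pred: 21+0-8=13
Step 8: prey: 0+0-0=0; pred: 13+0-5=8
Step 9: prey: 0+0-0=0; pred: 8+0-3=5
Step 10: prey: 0+0-0=0; pred: 5+0-2=3
Max prey = 50 at step 1

Answer: 50 1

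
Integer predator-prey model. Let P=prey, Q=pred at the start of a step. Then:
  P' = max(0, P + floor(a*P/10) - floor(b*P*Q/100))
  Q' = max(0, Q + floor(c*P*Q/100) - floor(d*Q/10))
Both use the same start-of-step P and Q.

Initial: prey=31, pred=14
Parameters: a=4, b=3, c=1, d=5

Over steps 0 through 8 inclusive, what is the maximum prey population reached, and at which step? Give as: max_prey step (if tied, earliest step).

Step 1: prey: 31+12-13=30; pred: 14+4-7=11
Step 2: prey: 30+12-9=33; pred: 11+3-5=9
Step 3: prey: 33+13-8=38; pred: 9+2-4=7
Step 4: prey: 38+15-7=46; pred: 7+2-3=6
Step 5: prey: 46+18-8=56; pred: 6+2-3=5
Step 6: prey: 56+22-8=70; pred: 5+2-2=5
Step 7: prey: 70+28-10=88; pred: 5+3-2=6
Step 8: prey: 88+35-15=108; pred: 6+5-3=8
Max prey = 108 at step 8

Answer: 108 8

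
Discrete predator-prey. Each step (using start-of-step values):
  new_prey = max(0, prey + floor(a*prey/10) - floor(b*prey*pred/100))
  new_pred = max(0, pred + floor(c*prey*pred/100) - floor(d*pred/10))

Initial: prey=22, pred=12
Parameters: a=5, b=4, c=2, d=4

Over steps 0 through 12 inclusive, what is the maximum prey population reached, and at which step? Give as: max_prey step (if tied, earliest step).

Answer: 23 1

Derivation:
Step 1: prey: 22+11-10=23; pred: 12+5-4=13
Step 2: prey: 23+11-11=23; pred: 13+5-5=13
Step 3: prey: 23+11-11=23; pred: 13+5-5=13
Step 4: prey: 23+11-11=23; pred: 13+5-5=13
Step 5: prey: 23+11-11=23; pred: 13+5-5=13
Step 6: prey: 23+11-11=23; pred: 13+5-5=13
Step 7: prey: 23+11-11=23; pred: 13+5-5=13
Step 8: prey: 23+11-11=23; pred: 13+5-5=13
Step 9: prey: 23+11-11=23; pred: 13+5-5=13
Step 10: prey: 23+11-11=23; pred: 13+5-5=13
Step 11: prey: 23+11-11=23; pred: 13+5-5=13
Step 12: prey: 23+11-11=23; pred: 13+5-5=13
Max prey = 23 at step 1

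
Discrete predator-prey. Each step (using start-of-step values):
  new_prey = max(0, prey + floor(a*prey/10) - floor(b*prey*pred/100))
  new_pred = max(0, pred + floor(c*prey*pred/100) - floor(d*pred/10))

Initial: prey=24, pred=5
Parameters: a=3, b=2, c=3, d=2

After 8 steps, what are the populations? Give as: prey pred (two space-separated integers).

Step 1: prey: 24+7-2=29; pred: 5+3-1=7
Step 2: prey: 29+8-4=33; pred: 7+6-1=12
Step 3: prey: 33+9-7=35; pred: 12+11-2=21
Step 4: prey: 35+10-14=31; pred: 21+22-4=39
Step 5: prey: 31+9-24=16; pred: 39+36-7=68
Step 6: prey: 16+4-21=0; pred: 68+32-13=87
Step 7: prey: 0+0-0=0; pred: 87+0-17=70
Step 8: prey: 0+0-0=0; pred: 70+0-14=56

Answer: 0 56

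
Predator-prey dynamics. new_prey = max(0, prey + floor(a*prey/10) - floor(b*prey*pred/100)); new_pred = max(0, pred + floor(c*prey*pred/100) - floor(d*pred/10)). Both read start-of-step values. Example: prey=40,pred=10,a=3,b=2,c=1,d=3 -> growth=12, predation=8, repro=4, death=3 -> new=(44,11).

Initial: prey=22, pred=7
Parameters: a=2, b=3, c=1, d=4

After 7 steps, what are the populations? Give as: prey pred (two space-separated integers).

Answer: 38 2

Derivation:
Step 1: prey: 22+4-4=22; pred: 7+1-2=6
Step 2: prey: 22+4-3=23; pred: 6+1-2=5
Step 3: prey: 23+4-3=24; pred: 5+1-2=4
Step 4: prey: 24+4-2=26; pred: 4+0-1=3
Step 5: prey: 26+5-2=29; pred: 3+0-1=2
Step 6: prey: 29+5-1=33; pred: 2+0-0=2
Step 7: prey: 33+6-1=38; pred: 2+0-0=2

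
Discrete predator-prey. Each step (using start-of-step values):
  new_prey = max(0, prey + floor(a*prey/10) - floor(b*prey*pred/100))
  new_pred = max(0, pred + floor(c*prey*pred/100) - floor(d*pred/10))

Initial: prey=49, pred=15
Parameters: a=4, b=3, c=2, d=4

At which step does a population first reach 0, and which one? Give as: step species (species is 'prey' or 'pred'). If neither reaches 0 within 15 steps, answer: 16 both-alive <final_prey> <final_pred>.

Step 1: prey: 49+19-22=46; pred: 15+14-6=23
Step 2: prey: 46+18-31=33; pred: 23+21-9=35
Step 3: prey: 33+13-34=12; pred: 35+23-14=44
Step 4: prey: 12+4-15=1; pred: 44+10-17=37
Step 5: prey: 1+0-1=0; pred: 37+0-14=23
First extinction: prey at step 5

Answer: 5 prey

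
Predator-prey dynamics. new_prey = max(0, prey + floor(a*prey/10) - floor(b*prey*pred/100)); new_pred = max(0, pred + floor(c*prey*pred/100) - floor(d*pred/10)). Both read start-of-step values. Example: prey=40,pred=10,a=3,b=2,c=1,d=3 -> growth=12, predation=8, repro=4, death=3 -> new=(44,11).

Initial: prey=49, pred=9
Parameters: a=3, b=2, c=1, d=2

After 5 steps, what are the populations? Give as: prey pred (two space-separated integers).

Step 1: prey: 49+14-8=55; pred: 9+4-1=12
Step 2: prey: 55+16-13=58; pred: 12+6-2=16
Step 3: prey: 58+17-18=57; pred: 16+9-3=22
Step 4: prey: 57+17-25=49; pred: 22+12-4=30
Step 5: prey: 49+14-29=34; pred: 30+14-6=38

Answer: 34 38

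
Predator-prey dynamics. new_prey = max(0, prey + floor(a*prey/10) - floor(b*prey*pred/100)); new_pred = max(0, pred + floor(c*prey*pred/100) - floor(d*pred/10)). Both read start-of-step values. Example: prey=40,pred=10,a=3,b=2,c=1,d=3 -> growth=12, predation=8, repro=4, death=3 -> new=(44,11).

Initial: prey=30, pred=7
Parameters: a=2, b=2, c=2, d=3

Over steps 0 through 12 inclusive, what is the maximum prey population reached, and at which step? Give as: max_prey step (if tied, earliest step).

Answer: 33 2

Derivation:
Step 1: prey: 30+6-4=32; pred: 7+4-2=9
Step 2: prey: 32+6-5=33; pred: 9+5-2=12
Step 3: prey: 33+6-7=32; pred: 12+7-3=16
Step 4: prey: 32+6-10=28; pred: 16+10-4=22
Step 5: prey: 28+5-12=21; pred: 22+12-6=28
Step 6: prey: 21+4-11=14; pred: 28+11-8=31
Step 7: prey: 14+2-8=8; pred: 31+8-9=30
Step 8: prey: 8+1-4=5; pred: 30+4-9=25
Step 9: prey: 5+1-2=4; pred: 25+2-7=20
Step 10: prey: 4+0-1=3; pred: 20+1-6=15
Step 11: prey: 3+0-0=3; pred: 15+0-4=11
Step 12: prey: 3+0-0=3; pred: 11+0-3=8
Max prey = 33 at step 2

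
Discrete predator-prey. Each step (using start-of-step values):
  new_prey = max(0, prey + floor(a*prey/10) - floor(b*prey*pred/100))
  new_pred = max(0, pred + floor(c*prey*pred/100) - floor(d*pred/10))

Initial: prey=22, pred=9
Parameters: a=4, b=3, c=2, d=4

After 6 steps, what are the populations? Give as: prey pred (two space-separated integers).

Answer: 29 22

Derivation:
Step 1: prey: 22+8-5=25; pred: 9+3-3=9
Step 2: prey: 25+10-6=29; pred: 9+4-3=10
Step 3: prey: 29+11-8=32; pred: 10+5-4=11
Step 4: prey: 32+12-10=34; pred: 11+7-4=14
Step 5: prey: 34+13-14=33; pred: 14+9-5=18
Step 6: prey: 33+13-17=29; pred: 18+11-7=22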